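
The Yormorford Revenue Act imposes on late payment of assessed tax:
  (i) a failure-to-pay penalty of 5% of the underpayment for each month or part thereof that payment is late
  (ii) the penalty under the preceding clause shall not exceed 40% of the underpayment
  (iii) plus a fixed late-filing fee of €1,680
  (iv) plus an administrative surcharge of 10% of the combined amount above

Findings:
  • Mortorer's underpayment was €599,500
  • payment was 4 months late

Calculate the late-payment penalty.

Accrued rate: 5% × 4 = 20%, capped at 40% → 20%
Failure-to-pay penalty: 20% of €599,500 = €119,900
Penalty before surcharge: €119,900 + €1,680 = €121,580
Administrative surcharge: 10% of €121,580 = €12,158
Total penalty: €121,580 + €12,158 = €133,738

€133,738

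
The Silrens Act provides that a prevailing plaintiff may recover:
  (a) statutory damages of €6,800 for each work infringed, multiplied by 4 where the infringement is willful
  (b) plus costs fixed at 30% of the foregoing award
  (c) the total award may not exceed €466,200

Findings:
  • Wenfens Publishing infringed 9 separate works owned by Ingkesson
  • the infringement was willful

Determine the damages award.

Statutory damages: 9 × €6,800 = €61,200
Multiplied by 4: 4 × €61,200 = €244,800
Costs: 30% of €244,800 = €73,440
Award plus costs: €244,800 + €73,440 = €318,240
Cap at €466,200: €318,240 is within the cap, no reduction.

€318,240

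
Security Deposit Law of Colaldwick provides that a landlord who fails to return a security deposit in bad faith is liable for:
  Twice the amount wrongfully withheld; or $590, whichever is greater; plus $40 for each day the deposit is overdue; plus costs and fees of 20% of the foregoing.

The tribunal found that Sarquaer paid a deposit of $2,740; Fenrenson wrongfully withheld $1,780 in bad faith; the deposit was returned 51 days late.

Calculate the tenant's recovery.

$6,720

Doubled: 2 × $1,780 = $3,560
Minimum $590: $3,560 meets the minimum, no increase.
Late-return penalty: 51 × $40 = $2,040
Damages plus late penalty: $3,560 + $2,040 = $5,600
Costs and fees: 20% of $5,600 = $1,120
Total recovery: $5,600 + $1,120 = $6,720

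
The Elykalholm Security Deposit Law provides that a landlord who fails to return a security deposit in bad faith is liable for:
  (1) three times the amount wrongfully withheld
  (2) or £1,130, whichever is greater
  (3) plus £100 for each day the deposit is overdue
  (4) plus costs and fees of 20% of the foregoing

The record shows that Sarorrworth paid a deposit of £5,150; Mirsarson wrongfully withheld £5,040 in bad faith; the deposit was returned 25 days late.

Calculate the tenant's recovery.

Trebled: 3 × £5,040 = £15,120
Minimum £1,130: £15,120 meets the minimum, no increase.
Late-return penalty: 25 × £100 = £2,500
Damages plus late penalty: £15,120 + £2,500 = £17,620
Costs and fees: 20% of £17,620 = £3,524
Total recovery: £17,620 + £3,524 = £21,144

£21,144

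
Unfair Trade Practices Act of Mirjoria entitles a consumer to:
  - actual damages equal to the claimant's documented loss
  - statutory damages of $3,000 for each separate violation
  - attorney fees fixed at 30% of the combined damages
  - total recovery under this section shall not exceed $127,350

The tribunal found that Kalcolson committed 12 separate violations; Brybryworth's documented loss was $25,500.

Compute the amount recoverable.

Total recovery: $79,950

Statutory damages: 12 × $3,000 = $36,000
Combined damages: $25,500 + $36,000 = $61,500
Attorney fees: 30% of $61,500 = $18,450
Total before cap: $61,500 + $18,450 = $79,950
Cap at $127,350: $79,950 is within the cap, no reduction.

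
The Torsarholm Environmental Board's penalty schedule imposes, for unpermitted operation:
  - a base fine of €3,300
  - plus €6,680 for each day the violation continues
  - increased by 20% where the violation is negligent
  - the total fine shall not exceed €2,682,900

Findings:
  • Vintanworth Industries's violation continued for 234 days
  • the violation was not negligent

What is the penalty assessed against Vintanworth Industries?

€1,566,420

Per-day component: 234 × €6,680 = €1,563,120
Base plus per-day: €3,300 + €1,563,120 = €1,566,420
The violation was not negligent: no 20% increase.
Cap at €2,682,900: €1,566,420 is within the cap, no reduction.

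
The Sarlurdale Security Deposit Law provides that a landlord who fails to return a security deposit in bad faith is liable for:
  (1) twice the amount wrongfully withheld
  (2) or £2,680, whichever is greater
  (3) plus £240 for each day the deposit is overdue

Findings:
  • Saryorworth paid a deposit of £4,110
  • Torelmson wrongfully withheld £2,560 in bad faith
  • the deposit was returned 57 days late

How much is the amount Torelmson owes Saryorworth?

£18,800

Doubled: 2 × £2,560 = £5,120
Minimum £2,680: £5,120 meets the minimum, no increase.
Late-return penalty: 57 × £240 = £13,680
Damages plus late penalty: £5,120 + £13,680 = £18,800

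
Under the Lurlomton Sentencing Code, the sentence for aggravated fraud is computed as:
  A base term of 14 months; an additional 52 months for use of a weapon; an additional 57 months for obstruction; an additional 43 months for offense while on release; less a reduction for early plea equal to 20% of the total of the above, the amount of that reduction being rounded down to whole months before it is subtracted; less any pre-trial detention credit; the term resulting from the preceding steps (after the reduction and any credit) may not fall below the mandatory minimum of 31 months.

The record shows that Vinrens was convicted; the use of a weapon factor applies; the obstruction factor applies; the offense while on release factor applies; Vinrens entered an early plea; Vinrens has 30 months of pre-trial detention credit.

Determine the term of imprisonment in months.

103 months

Use of a weapon enhancement: +52 months
Obstruction enhancement: +57 months
Offense while on release enhancement: +43 months
Adjusted term: 14 months + 52 months + 57 months + 43 months = 166 months
Early plea reduction: 20% of 166 months = 33 months (rounded down)
After reduction: 166 − 33 = 133 months
Less pre-trial detention credit: 133 months − 30 months = 103 months
Minimum 31 months: 103 months meets the minimum, no increase.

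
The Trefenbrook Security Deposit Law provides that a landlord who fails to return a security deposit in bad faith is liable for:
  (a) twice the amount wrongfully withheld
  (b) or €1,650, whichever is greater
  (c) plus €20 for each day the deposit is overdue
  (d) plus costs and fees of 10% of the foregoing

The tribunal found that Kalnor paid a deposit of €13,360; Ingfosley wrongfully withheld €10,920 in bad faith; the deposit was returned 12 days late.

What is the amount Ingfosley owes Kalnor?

Doubled: 2 × €10,920 = €21,840
Minimum €1,650: €21,840 meets the minimum, no increase.
Late-return penalty: 12 × €20 = €240
Damages plus late penalty: €21,840 + €240 = €22,080
Costs and fees: 10% of €22,080 = €2,208
Total recovery: €22,080 + €2,208 = €24,288

€24,288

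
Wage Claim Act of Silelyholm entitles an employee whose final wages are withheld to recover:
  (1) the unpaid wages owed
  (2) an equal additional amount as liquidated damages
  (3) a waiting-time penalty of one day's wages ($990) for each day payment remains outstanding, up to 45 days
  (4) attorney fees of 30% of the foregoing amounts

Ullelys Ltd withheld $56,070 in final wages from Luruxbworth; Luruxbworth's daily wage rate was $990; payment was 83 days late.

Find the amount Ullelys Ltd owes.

Liquidated damages (equal amount): $56,070
Penalty days: min(83, 45) = 45
Waiting-time penalty: 45 × $990 = $44,550
Subtotal: $56,070 + $56,070 + $44,550 = $156,690
Attorney fees: 30% of $156,690 = $47,007
Total award: $156,690 + $47,007 = $203,697

$203,697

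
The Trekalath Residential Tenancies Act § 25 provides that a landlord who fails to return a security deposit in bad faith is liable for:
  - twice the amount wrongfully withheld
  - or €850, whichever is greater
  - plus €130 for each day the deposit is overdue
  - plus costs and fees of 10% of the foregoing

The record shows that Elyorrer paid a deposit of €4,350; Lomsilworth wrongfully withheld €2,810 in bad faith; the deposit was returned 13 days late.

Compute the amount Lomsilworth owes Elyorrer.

Doubled: 2 × €2,810 = €5,620
Minimum €850: €5,620 meets the minimum, no increase.
Late-return penalty: 13 × €130 = €1,690
Damages plus late penalty: €5,620 + €1,690 = €7,310
Costs and fees: 10% of €7,310 = €731
Total recovery: €7,310 + €731 = €8,041

€8,041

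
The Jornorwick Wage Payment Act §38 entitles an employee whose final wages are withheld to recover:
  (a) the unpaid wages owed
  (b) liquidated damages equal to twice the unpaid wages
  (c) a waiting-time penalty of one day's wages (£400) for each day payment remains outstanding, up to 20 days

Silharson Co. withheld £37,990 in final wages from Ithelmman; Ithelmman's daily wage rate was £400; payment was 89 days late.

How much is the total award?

£121,970

Doubled: 2 × £37,990 = £75,980
Penalty days: min(89, 20) = 20
Waiting-time penalty: 20 × £400 = £8,000
Total award: £37,990 + £75,980 + £8,000 = £121,970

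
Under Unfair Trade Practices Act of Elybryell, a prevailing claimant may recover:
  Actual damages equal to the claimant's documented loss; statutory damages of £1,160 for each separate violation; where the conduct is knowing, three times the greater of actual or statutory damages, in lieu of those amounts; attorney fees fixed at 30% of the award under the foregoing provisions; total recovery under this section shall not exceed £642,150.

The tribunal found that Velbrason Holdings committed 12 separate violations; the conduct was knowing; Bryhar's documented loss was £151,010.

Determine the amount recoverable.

£588,939

Statutory damages: 12 × £1,160 = £13,920
Greater of actual damages (£151,010) or statutory damages (£13,920): £151,010
Trebled: 3 × £151,010 = £453,030
Attorney fees: 30% of £453,030 = £135,909
Total before cap: £453,030 + £135,909 = £588,939
Cap at £642,150: £588,939 is within the cap, no reduction.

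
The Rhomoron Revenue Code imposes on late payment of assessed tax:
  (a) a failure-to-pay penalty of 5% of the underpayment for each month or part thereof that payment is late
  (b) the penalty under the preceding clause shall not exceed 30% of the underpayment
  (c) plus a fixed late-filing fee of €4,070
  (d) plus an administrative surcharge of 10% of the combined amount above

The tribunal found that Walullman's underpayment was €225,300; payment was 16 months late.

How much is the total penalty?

Accrued rate: 5% × 16 = 80%, capped at 30% → 30%
Failure-to-pay penalty: 30% of €225,300 = €67,590
Penalty before surcharge: €67,590 + €4,070 = €71,660
Administrative surcharge: 10% of €71,660 = €7,166
Total penalty: €71,660 + €7,166 = €78,826

Penalty: €78,826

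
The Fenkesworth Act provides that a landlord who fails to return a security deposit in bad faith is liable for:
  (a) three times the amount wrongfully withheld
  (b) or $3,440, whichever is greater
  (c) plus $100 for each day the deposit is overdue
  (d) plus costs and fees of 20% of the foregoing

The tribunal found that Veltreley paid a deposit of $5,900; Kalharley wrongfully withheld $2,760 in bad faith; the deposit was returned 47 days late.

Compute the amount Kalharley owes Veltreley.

$15,576

Trebled: 3 × $2,760 = $8,280
Minimum $3,440: $8,280 meets the minimum, no increase.
Late-return penalty: 47 × $100 = $4,700
Damages plus late penalty: $8,280 + $4,700 = $12,980
Costs and fees: 20% of $12,980 = $2,596
Total recovery: $12,980 + $2,596 = $15,576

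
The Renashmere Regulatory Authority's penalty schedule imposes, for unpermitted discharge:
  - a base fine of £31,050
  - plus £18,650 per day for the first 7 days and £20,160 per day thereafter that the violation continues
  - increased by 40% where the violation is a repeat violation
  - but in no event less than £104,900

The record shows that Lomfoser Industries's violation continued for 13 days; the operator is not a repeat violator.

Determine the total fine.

First 7 days: 7 × £18,650 = £130,550
Remaining days: (13 − 7) × £20,160 = £120,960
Per-day component: £130,550 + £120,960 = £251,510
Base plus per-day: £31,050 + £251,510 = £282,560
The operator is not a repeat violator: no 40% increase.
Minimum £104,900: £282,560 meets the minimum, no increase.

Civil penalty: £282,560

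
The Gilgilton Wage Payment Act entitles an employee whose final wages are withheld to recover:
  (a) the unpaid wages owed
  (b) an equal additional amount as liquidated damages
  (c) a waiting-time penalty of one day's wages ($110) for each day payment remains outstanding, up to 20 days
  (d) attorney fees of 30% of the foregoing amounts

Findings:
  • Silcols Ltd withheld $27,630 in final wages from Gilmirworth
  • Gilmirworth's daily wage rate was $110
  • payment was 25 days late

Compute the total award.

$74,698

Liquidated damages (equal amount): $27,630
Penalty days: min(25, 20) = 20
Waiting-time penalty: 20 × $110 = $2,200
Subtotal: $27,630 + $27,630 + $2,200 = $57,460
Attorney fees: 30% of $57,460 = $17,238
Total award: $57,460 + $17,238 = $74,698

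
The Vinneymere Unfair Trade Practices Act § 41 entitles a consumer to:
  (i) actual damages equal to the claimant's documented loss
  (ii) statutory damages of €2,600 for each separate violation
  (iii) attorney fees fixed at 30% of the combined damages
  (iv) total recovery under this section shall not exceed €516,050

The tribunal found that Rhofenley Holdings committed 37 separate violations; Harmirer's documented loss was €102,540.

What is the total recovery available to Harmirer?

€258,362

Statutory damages: 37 × €2,600 = €96,200
Combined damages: €102,540 + €96,200 = €198,740
Attorney fees: 30% of €198,740 = €59,622
Total before cap: €198,740 + €59,622 = €258,362
Cap at €516,050: €258,362 is within the cap, no reduction.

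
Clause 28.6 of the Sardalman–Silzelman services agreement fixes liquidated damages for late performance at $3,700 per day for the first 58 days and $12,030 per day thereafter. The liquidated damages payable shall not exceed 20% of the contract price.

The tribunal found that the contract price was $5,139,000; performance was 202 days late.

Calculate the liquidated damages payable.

$1,027,800

First 58 days: 58 × $3,700 = $214,600
Remaining days: (202 − 58) × $12,030 = $1,732,320
Accrued per-day damages: $214,600 + $1,732,320 = $1,946,920
Cap: 20% of $5,139,000 = $1,027,800
Cap at $1,027,800: $1,946,920 exceeds the cap → $1,027,800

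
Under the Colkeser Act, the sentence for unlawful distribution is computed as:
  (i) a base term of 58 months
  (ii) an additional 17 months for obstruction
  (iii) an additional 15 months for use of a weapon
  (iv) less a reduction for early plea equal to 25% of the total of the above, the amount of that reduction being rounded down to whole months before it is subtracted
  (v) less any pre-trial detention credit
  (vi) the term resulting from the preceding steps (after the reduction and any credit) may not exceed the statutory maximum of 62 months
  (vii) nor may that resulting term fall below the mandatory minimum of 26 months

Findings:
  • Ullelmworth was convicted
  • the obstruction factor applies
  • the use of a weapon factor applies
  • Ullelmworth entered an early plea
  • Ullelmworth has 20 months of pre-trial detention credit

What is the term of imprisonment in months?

48 months

Obstruction enhancement: +17 months
Use of a weapon enhancement: +15 months
Adjusted term: 58 months + 17 months + 15 months = 90 months
Early plea reduction: 25% of 90 months = 22 months (rounded down)
After reduction: 90 − 22 = 68 months
Less pre-trial detention credit: 68 months − 20 months = 48 months
Cap at 62 months: 48 months is within the cap, no reduction.
Minimum 26 months: 48 months meets the minimum, no increase.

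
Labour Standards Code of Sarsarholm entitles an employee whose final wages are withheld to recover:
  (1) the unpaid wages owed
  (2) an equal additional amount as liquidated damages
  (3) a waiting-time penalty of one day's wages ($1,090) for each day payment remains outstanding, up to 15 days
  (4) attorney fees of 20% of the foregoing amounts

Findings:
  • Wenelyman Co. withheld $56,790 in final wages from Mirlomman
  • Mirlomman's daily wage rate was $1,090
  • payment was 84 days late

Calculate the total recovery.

Liquidated damages (equal amount): $56,790
Penalty days: min(84, 15) = 15
Waiting-time penalty: 15 × $1,090 = $16,350
Subtotal: $56,790 + $56,790 + $16,350 = $129,930
Attorney fees: 20% of $129,930 = $25,986
Total award: $129,930 + $25,986 = $155,916

$155,916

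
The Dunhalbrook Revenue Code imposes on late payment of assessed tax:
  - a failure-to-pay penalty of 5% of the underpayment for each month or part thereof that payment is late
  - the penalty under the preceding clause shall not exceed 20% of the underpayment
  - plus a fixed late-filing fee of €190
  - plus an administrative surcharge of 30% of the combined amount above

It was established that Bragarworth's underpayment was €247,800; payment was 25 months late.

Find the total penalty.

€64,675

Accrued rate: 5% × 25 = 125%, capped at 20% → 20%
Failure-to-pay penalty: 20% of €247,800 = €49,560
Penalty before surcharge: €49,560 + €190 = €49,750
Administrative surcharge: 30% of €49,750 = €14,925
Total penalty: €49,750 + €14,925 = €64,675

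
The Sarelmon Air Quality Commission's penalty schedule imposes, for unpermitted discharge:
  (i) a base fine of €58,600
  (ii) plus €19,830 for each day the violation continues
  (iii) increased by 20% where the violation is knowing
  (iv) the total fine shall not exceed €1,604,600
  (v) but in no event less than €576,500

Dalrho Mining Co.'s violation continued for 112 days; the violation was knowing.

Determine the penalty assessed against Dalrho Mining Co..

€1,604,600

Per-day component: 112 × €19,830 = €2,220,960
Base plus per-day: €58,600 + €2,220,960 = €2,279,560
Enhancement: 20% of €2,279,560 = €455,912
Enhanced fine: €2,279,560 + €455,912 = €2,735,472
Cap at €1,604,600: €2,735,472 exceeds the cap → €1,604,600
Minimum €576,500: €1,604,600 meets the minimum, no increase.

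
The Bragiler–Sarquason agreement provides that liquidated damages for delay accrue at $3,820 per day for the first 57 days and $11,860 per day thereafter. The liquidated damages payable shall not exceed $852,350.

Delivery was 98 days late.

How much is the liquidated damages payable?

First 57 days: 57 × $3,820 = $217,740
Remaining days: (98 − 57) × $11,860 = $486,260
Accrued per-day damages: $217,740 + $486,260 = $704,000
Cap at $852,350: $704,000 is within the cap, no reduction.

$704,000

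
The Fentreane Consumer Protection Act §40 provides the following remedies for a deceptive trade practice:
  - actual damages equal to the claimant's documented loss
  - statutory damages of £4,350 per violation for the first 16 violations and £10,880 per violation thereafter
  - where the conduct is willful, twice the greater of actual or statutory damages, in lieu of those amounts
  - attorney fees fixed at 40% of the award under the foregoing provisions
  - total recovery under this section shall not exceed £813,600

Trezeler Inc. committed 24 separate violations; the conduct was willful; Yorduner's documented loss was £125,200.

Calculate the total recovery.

£438,592

First 16 violations: 16 × £4,350 = £69,600
Remaining violations: (24 − 16) × £10,880 = £87,040
Statutory damages: £69,600 + £87,040 = £156,640
Greater of actual damages (£125,200) or statutory damages (£156,640): £156,640
Doubled: 2 × £156,640 = £313,280
Attorney fees: 40% of £313,280 = £125,312
Total before cap: £313,280 + £125,312 = £438,592
Cap at £813,600: £438,592 is within the cap, no reduction.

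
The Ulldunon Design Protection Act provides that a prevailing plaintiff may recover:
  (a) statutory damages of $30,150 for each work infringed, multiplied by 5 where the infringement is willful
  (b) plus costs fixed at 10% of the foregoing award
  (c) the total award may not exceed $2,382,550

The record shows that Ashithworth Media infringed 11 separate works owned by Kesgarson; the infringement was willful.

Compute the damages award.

$1,824,075

Statutory damages: 11 × $30,150 = $331,650
Multiplied by 5: 5 × $331,650 = $1,658,250
Costs: 10% of $1,658,250 = $165,825
Award plus costs: $1,658,250 + $165,825 = $1,824,075
Cap at $2,382,550: $1,824,075 is within the cap, no reduction.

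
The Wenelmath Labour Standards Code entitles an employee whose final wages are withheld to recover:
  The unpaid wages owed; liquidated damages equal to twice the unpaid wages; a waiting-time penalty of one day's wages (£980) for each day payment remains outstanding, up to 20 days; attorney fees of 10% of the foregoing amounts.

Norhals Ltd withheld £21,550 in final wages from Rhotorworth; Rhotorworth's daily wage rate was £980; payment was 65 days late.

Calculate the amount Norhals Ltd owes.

£92,675

Doubled: 2 × £21,550 = £43,100
Penalty days: min(65, 20) = 20
Waiting-time penalty: 20 × £980 = £19,600
Subtotal: £21,550 + £43,100 + £19,600 = £84,250
Attorney fees: 10% of £84,250 = £8,425
Total award: £84,250 + £8,425 = £92,675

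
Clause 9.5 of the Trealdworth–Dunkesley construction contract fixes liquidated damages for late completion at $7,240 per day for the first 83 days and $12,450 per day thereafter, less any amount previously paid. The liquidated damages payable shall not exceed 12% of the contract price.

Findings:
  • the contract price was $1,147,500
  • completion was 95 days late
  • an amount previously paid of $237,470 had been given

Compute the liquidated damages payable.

First 83 days: 83 × $7,240 = $600,920
Remaining days: (95 − 83) × $12,450 = $149,400
Accrued per-day damages: $600,920 + $149,400 = $750,320
Less amount previously paid: $750,320 − $237,470 = $512,850
Cap: 12% of $1,147,500 = $137,700
Cap at $137,700: $512,850 exceeds the cap → $137,700

$137,700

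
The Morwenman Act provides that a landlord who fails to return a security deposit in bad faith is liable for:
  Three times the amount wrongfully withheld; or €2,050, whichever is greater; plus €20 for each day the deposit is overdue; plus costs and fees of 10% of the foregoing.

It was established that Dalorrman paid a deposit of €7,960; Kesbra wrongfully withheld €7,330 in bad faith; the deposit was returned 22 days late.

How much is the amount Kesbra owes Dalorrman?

€24,673

Trebled: 3 × €7,330 = €21,990
Minimum €2,050: €21,990 meets the minimum, no increase.
Late-return penalty: 22 × €20 = €440
Damages plus late penalty: €21,990 + €440 = €22,430
Costs and fees: 10% of €22,430 = €2,243
Total recovery: €22,430 + €2,243 = €24,673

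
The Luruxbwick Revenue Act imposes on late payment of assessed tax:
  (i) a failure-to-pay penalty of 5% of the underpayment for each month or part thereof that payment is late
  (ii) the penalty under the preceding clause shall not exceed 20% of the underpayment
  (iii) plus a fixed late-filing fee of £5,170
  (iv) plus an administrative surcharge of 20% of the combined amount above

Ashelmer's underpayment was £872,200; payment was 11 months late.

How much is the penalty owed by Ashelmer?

£215,532

Accrued rate: 5% × 11 = 55%, capped at 20% → 20%
Failure-to-pay penalty: 20% of £872,200 = £174,440
Penalty before surcharge: £174,440 + £5,170 = £179,610
Administrative surcharge: 20% of £179,610 = £35,922
Total penalty: £179,610 + £35,922 = £215,532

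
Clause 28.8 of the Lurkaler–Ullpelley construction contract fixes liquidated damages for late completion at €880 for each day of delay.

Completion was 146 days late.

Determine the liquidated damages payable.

Per-day damages: 146 × €880 = €128,480

€128,480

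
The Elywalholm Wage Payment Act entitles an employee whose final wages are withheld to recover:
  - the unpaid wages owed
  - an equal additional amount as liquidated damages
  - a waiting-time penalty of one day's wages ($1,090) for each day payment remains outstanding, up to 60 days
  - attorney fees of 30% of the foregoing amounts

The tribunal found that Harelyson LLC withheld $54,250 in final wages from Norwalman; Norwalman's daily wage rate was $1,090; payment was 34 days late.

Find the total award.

Liquidated damages (equal amount): $54,250
Penalty days: min(34, 60) = 34
Waiting-time penalty: 34 × $1,090 = $37,060
Subtotal: $54,250 + $54,250 + $37,060 = $145,560
Attorney fees: 30% of $145,560 = $43,668
Total award: $145,560 + $43,668 = $189,228

$189,228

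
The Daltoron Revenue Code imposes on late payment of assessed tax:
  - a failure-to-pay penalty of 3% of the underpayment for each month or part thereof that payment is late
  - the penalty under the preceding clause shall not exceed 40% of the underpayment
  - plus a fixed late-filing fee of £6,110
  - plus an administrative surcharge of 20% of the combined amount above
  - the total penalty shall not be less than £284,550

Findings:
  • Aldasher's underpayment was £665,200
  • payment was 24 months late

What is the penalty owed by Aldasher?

Accrued rate: 3% × 24 = 72%, capped at 40% → 40%
Failure-to-pay penalty: 40% of £665,200 = £266,080
Penalty before surcharge: £266,080 + £6,110 = £272,190
Administrative surcharge: 20% of £272,190 = £54,438
Total penalty: £272,190 + £54,438 = £326,628
Minimum £284,550: £326,628 meets the minimum, no increase.

£326,628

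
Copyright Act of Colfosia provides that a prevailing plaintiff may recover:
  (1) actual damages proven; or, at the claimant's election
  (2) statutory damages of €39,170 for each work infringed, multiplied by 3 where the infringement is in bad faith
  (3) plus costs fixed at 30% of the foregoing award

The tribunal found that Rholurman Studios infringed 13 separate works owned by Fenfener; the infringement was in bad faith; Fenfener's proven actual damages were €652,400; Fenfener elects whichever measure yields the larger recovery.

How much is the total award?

€1,985,919

Statutory damages: 13 × €39,170 = €509,210
Trebled: 3 × €509,210 = €1,527,630
Greater of actual damages (€652,400) or enhanced statutory damages (€1,527,630): €1,527,630
Costs: 30% of €1,527,630 = €458,289
Award plus costs: €1,527,630 + €458,289 = €1,985,919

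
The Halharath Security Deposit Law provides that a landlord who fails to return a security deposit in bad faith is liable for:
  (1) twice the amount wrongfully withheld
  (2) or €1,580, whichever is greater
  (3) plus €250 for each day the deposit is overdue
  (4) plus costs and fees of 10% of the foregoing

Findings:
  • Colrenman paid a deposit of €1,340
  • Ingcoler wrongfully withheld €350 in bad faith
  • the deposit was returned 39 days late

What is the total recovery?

€12,463

Doubled: 2 × €350 = €700
Minimum €1,580: €700 is below the minimum → €1,580
Late-return penalty: 39 × €250 = €9,750
Damages plus late penalty: €1,580 + €9,750 = €11,330
Costs and fees: 10% of €11,330 = €1,133
Total recovery: €11,330 + €1,133 = €12,463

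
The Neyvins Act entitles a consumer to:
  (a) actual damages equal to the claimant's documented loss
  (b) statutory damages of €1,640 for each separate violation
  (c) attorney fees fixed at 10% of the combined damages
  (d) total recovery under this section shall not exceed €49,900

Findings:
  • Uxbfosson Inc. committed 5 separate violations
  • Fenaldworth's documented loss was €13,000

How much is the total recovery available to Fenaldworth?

Statutory damages: 5 × €1,640 = €8,200
Combined damages: €13,000 + €8,200 = €21,200
Attorney fees: 10% of €21,200 = €2,120
Total before cap: €21,200 + €2,120 = €23,320
Cap at €49,900: €23,320 is within the cap, no reduction.

€23,320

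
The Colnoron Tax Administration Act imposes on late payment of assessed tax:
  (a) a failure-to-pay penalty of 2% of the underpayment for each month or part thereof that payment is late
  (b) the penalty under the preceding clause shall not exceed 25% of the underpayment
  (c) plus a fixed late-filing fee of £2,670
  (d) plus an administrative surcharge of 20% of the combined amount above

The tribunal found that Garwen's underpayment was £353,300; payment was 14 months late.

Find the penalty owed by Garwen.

£109,194

Accrued rate: 2% × 14 = 28%, capped at 25% → 25%
Failure-to-pay penalty: 25% of £353,300 = £88,325
Penalty before surcharge: £88,325 + £2,670 = £90,995
Administrative surcharge: 20% of £90,995 = £18,199
Total penalty: £90,995 + £18,199 = £109,194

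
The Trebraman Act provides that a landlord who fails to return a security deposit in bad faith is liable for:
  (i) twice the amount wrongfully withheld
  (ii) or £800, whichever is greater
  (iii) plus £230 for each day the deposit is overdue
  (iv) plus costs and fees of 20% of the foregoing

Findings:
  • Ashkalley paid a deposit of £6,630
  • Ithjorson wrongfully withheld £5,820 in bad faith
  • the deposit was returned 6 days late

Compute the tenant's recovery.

Doubled: 2 × £5,820 = £11,640
Minimum £800: £11,640 meets the minimum, no increase.
Late-return penalty: 6 × £230 = £1,380
Damages plus late penalty: £11,640 + £1,380 = £13,020
Costs and fees: 20% of £13,020 = £2,604
Total recovery: £13,020 + £2,604 = £15,624

£15,624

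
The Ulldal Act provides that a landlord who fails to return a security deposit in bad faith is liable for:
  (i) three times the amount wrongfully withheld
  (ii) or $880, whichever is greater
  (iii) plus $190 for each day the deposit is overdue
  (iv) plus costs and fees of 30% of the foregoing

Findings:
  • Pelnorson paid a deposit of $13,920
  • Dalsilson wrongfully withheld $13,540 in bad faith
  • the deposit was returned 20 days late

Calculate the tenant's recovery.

Trebled: 3 × $13,540 = $40,620
Minimum $880: $40,620 meets the minimum, no increase.
Late-return penalty: 20 × $190 = $3,800
Damages plus late penalty: $40,620 + $3,800 = $44,420
Costs and fees: 30% of $44,420 = $13,326
Total recovery: $44,420 + $13,326 = $57,746

$57,746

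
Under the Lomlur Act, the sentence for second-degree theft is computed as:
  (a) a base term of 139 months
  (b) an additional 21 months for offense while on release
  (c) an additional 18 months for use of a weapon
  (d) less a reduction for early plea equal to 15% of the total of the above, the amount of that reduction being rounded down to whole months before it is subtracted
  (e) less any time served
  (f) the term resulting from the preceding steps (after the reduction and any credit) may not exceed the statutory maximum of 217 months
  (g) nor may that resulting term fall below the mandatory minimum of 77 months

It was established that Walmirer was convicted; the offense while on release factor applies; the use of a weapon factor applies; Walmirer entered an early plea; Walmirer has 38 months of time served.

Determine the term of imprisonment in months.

114 months

Offense while on release enhancement: +21 months
Use of a weapon enhancement: +18 months
Adjusted term: 139 months + 21 months + 18 months = 178 months
Early plea reduction: 15% of 178 months = 26 months (rounded down)
After reduction: 178 − 26 = 152 months
Less time served: 152 months − 38 months = 114 months
Cap at 217 months: 114 months is within the cap, no reduction.
Minimum 77 months: 114 months meets the minimum, no increase.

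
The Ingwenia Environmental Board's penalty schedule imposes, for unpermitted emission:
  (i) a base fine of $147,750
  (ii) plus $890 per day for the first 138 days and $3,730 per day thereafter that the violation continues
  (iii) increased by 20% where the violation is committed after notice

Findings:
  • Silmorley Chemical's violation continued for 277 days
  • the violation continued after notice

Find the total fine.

$946,848

First 138 days: 138 × $890 = $122,820
Remaining days: (277 − 138) × $3,730 = $518,470
Per-day component: $122,820 + $518,470 = $641,290
Base plus per-day: $147,750 + $641,290 = $789,040
Enhancement: 20% of $789,040 = $157,808
Enhanced fine: $789,040 + $157,808 = $946,848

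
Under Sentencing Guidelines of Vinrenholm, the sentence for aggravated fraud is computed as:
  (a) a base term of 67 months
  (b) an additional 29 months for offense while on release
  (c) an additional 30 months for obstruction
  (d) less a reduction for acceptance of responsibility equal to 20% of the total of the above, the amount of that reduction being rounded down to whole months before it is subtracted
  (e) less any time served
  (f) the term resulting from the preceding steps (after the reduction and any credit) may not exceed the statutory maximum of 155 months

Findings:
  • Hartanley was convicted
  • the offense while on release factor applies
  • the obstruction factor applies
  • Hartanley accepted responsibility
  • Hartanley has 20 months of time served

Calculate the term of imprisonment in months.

81 months

Offense while on release enhancement: +29 months
Obstruction enhancement: +30 months
Adjusted term: 67 months + 29 months + 30 months = 126 months
Acceptance of responsibility reduction: 20% of 126 months = 25 months (rounded down)
After reduction: 126 − 25 = 101 months
Less time served: 101 months − 20 months = 81 months
Cap at 155 months: 81 months is within the cap, no reduction.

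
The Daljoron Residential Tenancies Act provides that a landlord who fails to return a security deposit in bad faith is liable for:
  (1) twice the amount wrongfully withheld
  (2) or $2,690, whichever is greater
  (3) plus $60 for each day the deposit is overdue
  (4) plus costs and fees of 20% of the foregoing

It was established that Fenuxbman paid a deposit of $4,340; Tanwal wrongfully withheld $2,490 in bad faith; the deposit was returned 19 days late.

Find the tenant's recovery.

Doubled: 2 × $2,490 = $4,980
Minimum $2,690: $4,980 meets the minimum, no increase.
Late-return penalty: 19 × $60 = $1,140
Damages plus late penalty: $4,980 + $1,140 = $6,120
Costs and fees: 20% of $6,120 = $1,224
Total recovery: $6,120 + $1,224 = $7,344

$7,344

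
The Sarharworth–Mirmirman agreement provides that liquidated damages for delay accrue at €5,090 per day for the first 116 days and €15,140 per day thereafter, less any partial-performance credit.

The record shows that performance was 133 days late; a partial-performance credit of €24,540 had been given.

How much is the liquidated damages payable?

€823,280

First 116 days: 116 × €5,090 = €590,440
Remaining days: (133 − 116) × €15,140 = €257,380
Accrued per-day damages: €590,440 + €257,380 = €847,820
Less partial-performance credit: €847,820 − €24,540 = €823,280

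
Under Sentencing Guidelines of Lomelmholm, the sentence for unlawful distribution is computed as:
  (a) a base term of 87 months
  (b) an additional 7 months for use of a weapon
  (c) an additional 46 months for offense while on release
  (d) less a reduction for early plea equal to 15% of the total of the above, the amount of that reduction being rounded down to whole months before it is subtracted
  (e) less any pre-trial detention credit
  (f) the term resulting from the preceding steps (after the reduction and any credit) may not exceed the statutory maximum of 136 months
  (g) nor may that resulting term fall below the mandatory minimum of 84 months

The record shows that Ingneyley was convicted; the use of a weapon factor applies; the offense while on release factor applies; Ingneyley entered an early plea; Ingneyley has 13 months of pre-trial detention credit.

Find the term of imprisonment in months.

106 months

Use of a weapon enhancement: +7 months
Offense while on release enhancement: +46 months
Adjusted term: 87 months + 7 months + 46 months = 140 months
Early plea reduction: 15% of 140 months = 21 months (rounded down)
After reduction: 140 − 21 = 119 months
Less pre-trial detention credit: 119 months − 13 months = 106 months
Cap at 136 months: 106 months is within the cap, no reduction.
Minimum 84 months: 106 months meets the minimum, no increase.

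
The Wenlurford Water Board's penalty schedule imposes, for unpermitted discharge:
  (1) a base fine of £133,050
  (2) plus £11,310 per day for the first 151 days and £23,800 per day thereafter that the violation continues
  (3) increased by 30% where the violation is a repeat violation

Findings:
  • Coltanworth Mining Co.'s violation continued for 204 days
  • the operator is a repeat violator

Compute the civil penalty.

First 151 days: 151 × £11,310 = £1,707,810
Remaining days: (204 − 151) × £23,800 = £1,261,400
Per-day component: £1,707,810 + £1,261,400 = £2,969,210
Base plus per-day: £133,050 + £2,969,210 = £3,102,260
Enhancement: 30% of £3,102,260 = £930,678
Enhanced fine: £3,102,260 + £930,678 = £4,032,938

£4,032,938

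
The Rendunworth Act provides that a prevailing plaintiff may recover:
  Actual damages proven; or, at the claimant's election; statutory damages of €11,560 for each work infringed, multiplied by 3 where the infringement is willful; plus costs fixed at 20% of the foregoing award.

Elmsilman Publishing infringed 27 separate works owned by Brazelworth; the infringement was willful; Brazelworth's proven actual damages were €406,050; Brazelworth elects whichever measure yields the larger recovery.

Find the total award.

Award: €1,123,632

Statutory damages: 27 × €11,560 = €312,120
Trebled: 3 × €312,120 = €936,360
Greater of actual damages (€406,050) or enhanced statutory damages (€936,360): €936,360
Costs: 20% of €936,360 = €187,272
Award plus costs: €936,360 + €187,272 = €1,123,632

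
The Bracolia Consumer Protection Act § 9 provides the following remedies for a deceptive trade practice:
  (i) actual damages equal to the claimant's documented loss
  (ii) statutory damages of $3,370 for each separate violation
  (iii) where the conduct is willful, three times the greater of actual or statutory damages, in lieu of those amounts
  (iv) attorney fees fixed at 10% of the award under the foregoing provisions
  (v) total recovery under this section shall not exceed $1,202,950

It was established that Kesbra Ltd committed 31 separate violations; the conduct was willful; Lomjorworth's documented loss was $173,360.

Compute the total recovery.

Statutory damages: 31 × $3,370 = $104,470
Greater of actual damages ($173,360) or statutory damages ($104,470): $173,360
Trebled: 3 × $173,360 = $520,080
Attorney fees: 10% of $520,080 = $52,008
Total before cap: $520,080 + $52,008 = $572,088
Cap at $1,202,950: $572,088 is within the cap, no reduction.

$572,088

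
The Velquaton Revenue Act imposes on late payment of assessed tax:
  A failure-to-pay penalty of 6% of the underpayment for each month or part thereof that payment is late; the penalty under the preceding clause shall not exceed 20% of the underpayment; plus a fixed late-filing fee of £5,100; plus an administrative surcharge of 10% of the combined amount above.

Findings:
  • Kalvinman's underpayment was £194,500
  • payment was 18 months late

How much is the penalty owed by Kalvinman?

Accrued rate: 6% × 18 = 108%, capped at 20% → 20%
Failure-to-pay penalty: 20% of £194,500 = £38,900
Penalty before surcharge: £38,900 + £5,100 = £44,000
Administrative surcharge: 10% of £44,000 = £4,400
Total penalty: £44,000 + £4,400 = £48,400

£48,400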